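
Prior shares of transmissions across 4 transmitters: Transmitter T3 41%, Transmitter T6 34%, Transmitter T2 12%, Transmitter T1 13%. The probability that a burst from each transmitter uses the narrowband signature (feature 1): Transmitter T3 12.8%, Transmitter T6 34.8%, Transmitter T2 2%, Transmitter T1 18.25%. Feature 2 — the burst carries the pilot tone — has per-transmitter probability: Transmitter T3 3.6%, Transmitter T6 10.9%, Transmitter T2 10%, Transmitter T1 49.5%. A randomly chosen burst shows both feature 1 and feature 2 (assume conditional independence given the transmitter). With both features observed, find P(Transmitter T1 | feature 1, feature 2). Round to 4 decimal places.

Prior × likelihood for each hypothesis:
  Transmitter T3: 0.41 × 0.128 × 0.036 = 0.00188928
  Transmitter T6: 0.34 × 0.348 × 0.109 = 0.01289688
  Transmitter T2: 0.12 × 0.02 × 0.1 = 0.00024
  Transmitter T1: 0.13 × 0.1825 × 0.495 = 0.011743875
Total = 0.026770035.
P(Transmitter T1 | evidence) = 0.011743875 / 0.026770035 ≈ 0.4387.

0.4387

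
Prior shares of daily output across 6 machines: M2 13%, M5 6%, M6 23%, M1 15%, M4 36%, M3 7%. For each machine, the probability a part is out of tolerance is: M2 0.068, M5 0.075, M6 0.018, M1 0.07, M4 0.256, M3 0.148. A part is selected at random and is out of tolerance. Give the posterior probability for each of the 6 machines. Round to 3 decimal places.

Compute prior × likelihood for every hypothesis:
  M2: 0.13 × 0.068 = 0.00884
  M5: 0.06 × 0.075 = 0.0045
  M6: 0.23 × 0.018 = 0.00414
  M1: 0.15 × 0.07 = 0.0105
  M4: 0.36 × 0.256 = 0.09216
  M3: 0.07 × 0.148 = 0.01036
Total = 0.1305.
P(M2 | oversize) = 0.00884/0.1305 ≈ 0.068
P(M5 | oversize) = 0.0045/0.1305 ≈ 0.034
P(M6 | oversize) = 0.00414/0.1305 ≈ 0.032
P(M1 | oversize) = 0.0105/0.1305 ≈ 0.080
P(M4 | oversize) = 0.09216/0.1305 ≈ 0.706
P(M3 | oversize) = 0.01036/0.1305 ≈ 0.079

M2 0.068, M5 0.034, M6 0.032, M1 0.080, M4 0.706, M3 0.079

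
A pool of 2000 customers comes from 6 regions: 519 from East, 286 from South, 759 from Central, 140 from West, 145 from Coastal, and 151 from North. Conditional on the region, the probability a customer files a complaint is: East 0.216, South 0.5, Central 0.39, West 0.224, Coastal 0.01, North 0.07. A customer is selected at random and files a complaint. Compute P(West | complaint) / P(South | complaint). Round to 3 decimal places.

Prior × likelihood for each hypothesis:
  East: 0.2595 × 0.216 = 0.056052
  South: 0.143 × 0.5 = 0.0715
  Central: 0.3795 × 0.39 = 0.148005
  West: 0.07 × 0.224 = 0.01568
  Coastal: 0.0725 × 0.01 = 0.000725
  North: 0.0755 × 0.07 = 0.005285
Normalizing constant = 0.297247.
The ratio is 0.01568 / 0.0715 (the normalizer cancels) = 0.219.

0.219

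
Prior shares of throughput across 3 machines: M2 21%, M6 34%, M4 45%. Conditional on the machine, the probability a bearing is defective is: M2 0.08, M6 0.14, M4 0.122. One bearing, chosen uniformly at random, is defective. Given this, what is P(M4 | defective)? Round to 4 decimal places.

0.4602

Unnormalized posteriors (prior × likelihood):
  M2: 0.21 × 0.08 = 0.0168
  M6: 0.34 × 0.14 = 0.0476
  M4: 0.45 × 0.122 = 0.0549
Sum = 0.1193.
P(M4 | evidence) = 0.0549 / 0.1193 ≈ 0.4602.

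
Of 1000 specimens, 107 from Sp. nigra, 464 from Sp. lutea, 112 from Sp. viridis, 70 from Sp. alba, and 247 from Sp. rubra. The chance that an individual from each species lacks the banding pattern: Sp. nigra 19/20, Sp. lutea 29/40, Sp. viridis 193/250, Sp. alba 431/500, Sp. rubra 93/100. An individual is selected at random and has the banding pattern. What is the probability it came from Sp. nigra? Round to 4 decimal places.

0.0289

Taking complements, P(banded | each) = Sp. nigra 0.05, Sp. lutea 0.275, Sp. viridis 0.228, Sp. alba 0.138, Sp. rubra 0.07.
By Bayes' rule, posterior ∝ prior × likelihood:
  Sp. nigra: 0.107 × 0.05 = 0.00535
  Sp. lutea: 0.464 × 0.275 = 0.1276
  Sp. viridis: 0.112 × 0.228 = 0.025536
  Sp. alba: 0.07 × 0.138 = 0.00966
  Sp. rubra: 0.247 × 0.07 = 0.01729
Total = 0.185436.
P(Sp. nigra | evidence) = 0.00535 / 0.185436 ≈ 0.0289.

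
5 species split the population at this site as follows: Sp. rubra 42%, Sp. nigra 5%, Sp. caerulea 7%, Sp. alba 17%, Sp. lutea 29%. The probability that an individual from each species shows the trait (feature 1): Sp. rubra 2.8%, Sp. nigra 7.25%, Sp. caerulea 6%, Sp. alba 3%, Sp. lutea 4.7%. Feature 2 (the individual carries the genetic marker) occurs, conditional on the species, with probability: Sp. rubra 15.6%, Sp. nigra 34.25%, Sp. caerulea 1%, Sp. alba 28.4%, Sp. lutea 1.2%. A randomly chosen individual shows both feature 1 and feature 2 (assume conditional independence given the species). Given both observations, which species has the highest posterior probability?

Sp. rubra

By Bayes' rule, posterior ∝ prior × likelihood:
  Sp. rubra: 0.42 × 0.028 × 0.156 = 0.00183456
  Sp. nigra: 0.05 × 0.0725 × 0.3425 = 0.0012415625
  Sp. caerulea: 0.07 × 0.06 × 0.01 = 0.000042
  Sp. alba: 0.17 × 0.03 × 0.284 = 0.0014484
  Sp. lutea: 0.29 × 0.047 × 0.012 = 0.00016356
Sum = 0.0047300825.
Largest term belongs to Sp. rubra, so Sp. rubra is most probable.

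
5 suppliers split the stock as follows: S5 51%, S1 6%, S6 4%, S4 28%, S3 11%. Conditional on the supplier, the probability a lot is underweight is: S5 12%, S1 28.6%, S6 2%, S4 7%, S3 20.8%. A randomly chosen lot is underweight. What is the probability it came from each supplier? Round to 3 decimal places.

S5 0.503, S1 0.141, S6 0.007, S4 0.161, S3 0.188

Unnormalized posteriors (prior × likelihood):
  S5: 0.51 × 0.12 = 0.0612
  S1: 0.06 × 0.286 = 0.01716
  S6: 0.04 × 0.02 = 0.0008
  S4: 0.28 × 0.07 = 0.0196
  S3: 0.11 × 0.208 = 0.02288
Total = 0.12164.
P(S5 | underweight) = 0.0612/0.12164 ≈ 0.503
P(S1 | underweight) = 0.01716/0.12164 ≈ 0.141
P(S6 | underweight) = 0.0008/0.12164 ≈ 0.007
P(S4 | underweight) = 0.0196/0.12164 ≈ 0.161
P(S3 | underweight) = 0.02288/0.12164 ≈ 0.188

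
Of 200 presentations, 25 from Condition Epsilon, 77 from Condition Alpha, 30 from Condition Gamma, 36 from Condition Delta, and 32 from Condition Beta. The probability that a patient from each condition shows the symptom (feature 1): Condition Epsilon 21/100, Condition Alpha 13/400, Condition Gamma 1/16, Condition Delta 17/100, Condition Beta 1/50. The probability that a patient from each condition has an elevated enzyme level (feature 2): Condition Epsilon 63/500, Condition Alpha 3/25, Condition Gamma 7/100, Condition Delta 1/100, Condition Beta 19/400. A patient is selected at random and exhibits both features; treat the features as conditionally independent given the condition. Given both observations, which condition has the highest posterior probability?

Condition Epsilon

By Bayes' rule, posterior ∝ prior × likelihood:
  Condition Epsilon: 0.125 × 0.21 × 0.126 = 0.0033075
  Condition Alpha: 0.385 × 0.0325 × 0.12 = 0.0015015
  Condition Gamma: 0.15 × 0.0625 × 0.07 = 0.00065625
  Condition Delta: 0.18 × 0.17 × 0.01 = 0.000306
  Condition Beta: 0.16 × 0.02 × 0.0475 = 0.000152
Sum = 0.00592325.
Largest term belongs to Condition Epsilon, so Condition Epsilon is most probable.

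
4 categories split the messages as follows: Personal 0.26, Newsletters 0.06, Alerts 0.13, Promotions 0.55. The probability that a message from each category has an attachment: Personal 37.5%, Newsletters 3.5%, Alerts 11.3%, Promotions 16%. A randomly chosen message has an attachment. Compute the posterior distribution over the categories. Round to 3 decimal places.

Compute prior × likelihood for every hypothesis:
  Personal: 0.26 × 0.375 = 0.0975
  Newsletters: 0.06 × 0.035 = 0.0021
  Alerts: 0.13 × 0.113 = 0.01469
  Promotions: 0.55 × 0.16 = 0.088
Total = 0.20229.
P(Personal | attachment) = 0.0975/0.20229 ≈ 0.482
P(Newsletters | attachment) = 0.0021/0.20229 ≈ 0.010
P(Alerts | attachment) = 0.01469/0.20229 ≈ 0.073
P(Promotions | attachment) = 0.088/0.20229 ≈ 0.435

Personal 0.482, Newsletters 0.010, Alerts 0.073, Promotions 0.435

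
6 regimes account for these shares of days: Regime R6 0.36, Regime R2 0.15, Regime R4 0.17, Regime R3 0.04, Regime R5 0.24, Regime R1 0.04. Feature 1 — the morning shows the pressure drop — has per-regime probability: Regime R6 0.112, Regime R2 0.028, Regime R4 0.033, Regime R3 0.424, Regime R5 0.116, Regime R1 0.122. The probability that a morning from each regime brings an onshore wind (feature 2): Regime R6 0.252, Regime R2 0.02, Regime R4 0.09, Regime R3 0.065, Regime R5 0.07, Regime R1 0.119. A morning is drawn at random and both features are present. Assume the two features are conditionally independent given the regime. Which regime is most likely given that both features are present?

Prior × likelihood for each hypothesis:
  Regime R6: 0.36 × 0.112 × 0.252 = 0.01016064
  Regime R2: 0.15 × 0.028 × 0.02 = 0.000084
  Regime R4: 0.17 × 0.033 × 0.09 = 0.0005049
  Regime R3: 0.04 × 0.424 × 0.065 = 0.0011024
  Regime R5: 0.24 × 0.116 × 0.07 = 0.0019488
  Regime R1: 0.04 × 0.122 × 0.119 = 0.00058072
Sum = 0.01438146.
Largest term belongs to Regime R6, so Regime R6 is most probable.

Regime R6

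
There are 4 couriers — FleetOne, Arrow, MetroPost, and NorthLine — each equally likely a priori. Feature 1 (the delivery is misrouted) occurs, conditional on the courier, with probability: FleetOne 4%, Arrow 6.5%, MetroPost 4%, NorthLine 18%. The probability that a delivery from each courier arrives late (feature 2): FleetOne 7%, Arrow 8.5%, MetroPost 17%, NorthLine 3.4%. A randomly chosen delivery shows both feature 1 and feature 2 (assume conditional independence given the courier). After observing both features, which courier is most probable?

MetroPost

Since the prior is uniform, the posterior is proportional to the likelihood:
  FleetOne: 0.04 × 0.07 = 0.0028
  Arrow: 0.065 × 0.085 = 0.005525
  MetroPost: 0.04 × 0.17 = 0.0068
  NorthLine: 0.18 × 0.034 = 0.00612
Total = 0.021245.
Largest term belongs to MetroPost, so MetroPost is most probable.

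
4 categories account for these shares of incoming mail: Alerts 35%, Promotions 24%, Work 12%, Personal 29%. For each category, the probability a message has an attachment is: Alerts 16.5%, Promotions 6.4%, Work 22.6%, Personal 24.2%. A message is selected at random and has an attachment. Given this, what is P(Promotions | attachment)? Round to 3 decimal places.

Prior × likelihood for each hypothesis:
  Alerts: 0.35 × 0.165 = 0.05775
  Promotions: 0.24 × 0.064 = 0.01536
  Work: 0.12 × 0.226 = 0.02712
  Personal: 0.29 × 0.242 = 0.07018
Total = 0.17041.
P(Promotions | evidence) = 0.01536 / 0.17041 ≈ 0.090.

0.090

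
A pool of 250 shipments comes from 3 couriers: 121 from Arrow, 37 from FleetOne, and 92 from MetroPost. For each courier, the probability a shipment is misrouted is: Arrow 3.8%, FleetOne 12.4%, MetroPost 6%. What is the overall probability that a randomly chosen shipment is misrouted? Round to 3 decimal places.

By Bayes' rule, posterior ∝ prior × likelihood:
  Arrow: 0.484 × 0.038 = 0.018392
  FleetOne: 0.148 × 0.124 = 0.018352
  MetroPost: 0.368 × 0.06 = 0.02208
P(misrouted) = 0.018392 + 0.018352 + 0.02208 = 0.058824 → 0.059.

0.059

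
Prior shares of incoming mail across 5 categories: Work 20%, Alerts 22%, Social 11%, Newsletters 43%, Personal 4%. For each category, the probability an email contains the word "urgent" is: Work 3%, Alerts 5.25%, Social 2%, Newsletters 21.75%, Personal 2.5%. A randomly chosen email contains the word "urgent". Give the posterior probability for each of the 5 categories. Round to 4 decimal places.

Unnormalized posteriors (prior × likelihood):
  Work: 0.2 × 0.03 = 0.006
  Alerts: 0.22 × 0.0525 = 0.01155
  Social: 0.11 × 0.02 = 0.0022
  Newsletters: 0.43 × 0.2175 = 0.093525
  Personal: 0.04 × 0.025 = 0.001
Normalizing constant = 0.114275.
P(Work | urgent-flag) = 0.006/0.114275 ≈ 0.0525
P(Alerts | urgent-flag) = 0.01155/0.114275 ≈ 0.1011
P(Social | urgent-flag) = 0.0022/0.114275 ≈ 0.0193
P(Newsletters | urgent-flag) = 0.093525/0.114275 ≈ 0.8184
P(Personal | urgent-flag) = 0.001/0.114275 ≈ 0.0088
(Check: 0.0525+0.1011+0.0193+0.8184+0.0088 = 1.0001.)

Work 0.0525, Alerts 0.1011, Social 0.0193, Newsletters 0.8184, Personal 0.0088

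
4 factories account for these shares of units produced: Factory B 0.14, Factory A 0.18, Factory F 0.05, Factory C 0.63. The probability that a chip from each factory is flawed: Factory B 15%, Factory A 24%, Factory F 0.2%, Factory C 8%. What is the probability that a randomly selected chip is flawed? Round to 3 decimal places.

Unnormalized posteriors (prior × likelihood):
  Factory B: 0.14 × 0.15 = 0.021
  Factory A: 0.18 × 0.24 = 0.0432
  Factory F: 0.05 × 0.002 = 0.0001
  Factory C: 0.63 × 0.08 = 0.0504
P(flawed) = 0.021 + 0.0432 + 0.0001 + 0.0504 = 0.1147 → 0.115.

0.115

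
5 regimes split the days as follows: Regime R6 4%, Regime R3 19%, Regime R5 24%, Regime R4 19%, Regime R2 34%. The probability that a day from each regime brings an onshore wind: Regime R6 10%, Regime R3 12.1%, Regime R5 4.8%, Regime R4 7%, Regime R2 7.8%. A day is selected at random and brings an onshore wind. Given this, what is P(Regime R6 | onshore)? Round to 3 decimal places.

0.051

By Bayes' rule, posterior ∝ prior × likelihood:
  Regime R6: 0.04 × 0.1 = 0.004
  Regime R3: 0.19 × 0.121 = 0.02299
  Regime R5: 0.24 × 0.048 = 0.01152
  Regime R4: 0.19 × 0.07 = 0.0133
  Regime R2: 0.34 × 0.078 = 0.02652
Sum = 0.07833.
P(Regime R6 | evidence) = 0.004 / 0.07833 ≈ 0.051.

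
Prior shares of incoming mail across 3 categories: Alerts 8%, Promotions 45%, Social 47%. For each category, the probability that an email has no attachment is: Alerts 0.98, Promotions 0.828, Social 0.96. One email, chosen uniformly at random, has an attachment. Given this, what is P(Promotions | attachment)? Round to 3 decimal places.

0.791

Taking complements, P(attachment | each) = Alerts 0.02, Promotions 0.172, Social 0.04.
Prior × likelihood for each hypothesis:
  Alerts: 0.08 × 0.02 = 0.0016
  Promotions: 0.45 × 0.172 = 0.0774
  Social: 0.47 × 0.04 = 0.0188
Sum = 0.0978.
P(Promotions | evidence) = 0.0774 / 0.0978 ≈ 0.791.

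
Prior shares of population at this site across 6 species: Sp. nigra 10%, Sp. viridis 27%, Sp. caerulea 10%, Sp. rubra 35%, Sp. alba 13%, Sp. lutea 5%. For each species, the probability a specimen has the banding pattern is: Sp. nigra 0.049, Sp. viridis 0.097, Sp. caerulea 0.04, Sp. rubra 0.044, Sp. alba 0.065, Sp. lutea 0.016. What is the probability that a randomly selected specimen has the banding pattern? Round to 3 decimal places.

0.060

By Bayes' rule, posterior ∝ prior × likelihood:
  Sp. nigra: 0.1 × 0.049 = 0.0049
  Sp. viridis: 0.27 × 0.097 = 0.02619
  Sp. caerulea: 0.1 × 0.04 = 0.004
  Sp. rubra: 0.35 × 0.044 = 0.0154
  Sp. alba: 0.13 × 0.065 = 0.00845
  Sp. lutea: 0.05 × 0.016 = 0.0008
P(banded) = 0.0049 + 0.02619 + 0.004 + 0.0154 + 0.00845 + 0.0008 = 0.05974 → 0.060.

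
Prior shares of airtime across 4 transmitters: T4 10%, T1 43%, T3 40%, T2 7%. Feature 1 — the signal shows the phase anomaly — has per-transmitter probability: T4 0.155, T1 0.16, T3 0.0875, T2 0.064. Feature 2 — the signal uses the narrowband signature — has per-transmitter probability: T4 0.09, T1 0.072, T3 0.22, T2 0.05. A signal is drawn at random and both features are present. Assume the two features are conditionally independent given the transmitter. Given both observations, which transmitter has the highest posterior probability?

T3

By Bayes' rule, posterior ∝ prior × likelihood:
  T4: 0.1 × 0.155 × 0.09 = 0.001395
  T1: 0.43 × 0.16 × 0.072 = 0.0049536
  T3: 0.4 × 0.0875 × 0.22 = 0.0077
  T2: 0.07 × 0.064 × 0.05 = 0.000224
Normalizing constant = 0.0142726.
Largest term belongs to T3, so T3 is most probable.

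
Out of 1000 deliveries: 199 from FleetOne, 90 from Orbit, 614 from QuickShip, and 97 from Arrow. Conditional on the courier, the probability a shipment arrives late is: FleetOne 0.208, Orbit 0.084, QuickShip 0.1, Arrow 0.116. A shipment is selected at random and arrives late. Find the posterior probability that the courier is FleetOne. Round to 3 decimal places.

0.340

Prior × likelihood for each hypothesis:
  FleetOne: 0.199 × 0.208 = 0.041392
  Orbit: 0.09 × 0.084 = 0.00756
  QuickShip: 0.614 × 0.1 = 0.0614
  Arrow: 0.097 × 0.116 = 0.011252
Total = 0.121604.
P(FleetOne | evidence) = 0.041392 / 0.121604 ≈ 0.340.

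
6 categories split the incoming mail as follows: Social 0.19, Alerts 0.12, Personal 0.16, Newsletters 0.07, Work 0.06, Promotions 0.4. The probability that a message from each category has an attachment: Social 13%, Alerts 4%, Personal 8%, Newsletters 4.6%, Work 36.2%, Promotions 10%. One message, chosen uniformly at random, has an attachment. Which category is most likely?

Prior × likelihood for each hypothesis:
  Social: 0.19 × 0.13 = 0.0247
  Alerts: 0.12 × 0.04 = 0.0048
  Personal: 0.16 × 0.08 = 0.0128
  Newsletters: 0.07 × 0.046 = 0.00322
  Work: 0.06 × 0.362 = 0.02172
  Promotions: 0.4 × 0.1 = 0.04
Sum = 0.10724.
Largest term belongs to Promotions, so Promotions is most probable.

Promotions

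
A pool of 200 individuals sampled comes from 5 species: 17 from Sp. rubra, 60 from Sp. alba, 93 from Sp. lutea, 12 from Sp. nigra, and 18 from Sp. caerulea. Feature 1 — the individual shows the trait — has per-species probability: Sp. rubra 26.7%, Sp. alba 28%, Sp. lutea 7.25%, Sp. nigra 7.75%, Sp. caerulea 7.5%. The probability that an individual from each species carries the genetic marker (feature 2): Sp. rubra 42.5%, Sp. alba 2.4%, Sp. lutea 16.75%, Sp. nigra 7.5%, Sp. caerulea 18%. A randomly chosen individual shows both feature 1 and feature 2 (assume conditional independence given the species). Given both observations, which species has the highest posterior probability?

Sp. rubra

Compute prior × likelihood for every hypothesis:
  Sp. rubra: 0.085 × 0.267 × 0.425 = 0.009645375
  Sp. alba: 0.3 × 0.28 × 0.024 = 0.002016
  Sp. lutea: 0.465 × 0.0725 × 0.1675 = 0.00564684375
  Sp. nigra: 0.06 × 0.0775 × 0.075 = 0.00034875
  Sp. caerulea: 0.09 × 0.075 × 0.18 = 0.001215
Sum = 0.01887196875.
Largest term belongs to Sp. rubra, so Sp. rubra is most probable.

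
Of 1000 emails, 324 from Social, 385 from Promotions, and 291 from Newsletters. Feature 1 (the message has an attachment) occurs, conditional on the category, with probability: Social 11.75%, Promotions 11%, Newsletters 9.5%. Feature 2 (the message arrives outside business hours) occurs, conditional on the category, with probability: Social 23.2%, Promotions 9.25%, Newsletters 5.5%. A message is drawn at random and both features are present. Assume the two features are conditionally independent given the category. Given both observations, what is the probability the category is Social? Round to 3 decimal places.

Compute prior × likelihood for every hypothesis:
  Social: 0.324 × 0.1175 × 0.232 = 0.00883224
  Promotions: 0.385 × 0.11 × 0.0925 = 0.003917375
  Newsletters: 0.291 × 0.095 × 0.055 = 0.001520475
Normalizing constant = 0.01427009.
P(Social | evidence) = 0.00883224 / 0.01427009 ≈ 0.619.

0.619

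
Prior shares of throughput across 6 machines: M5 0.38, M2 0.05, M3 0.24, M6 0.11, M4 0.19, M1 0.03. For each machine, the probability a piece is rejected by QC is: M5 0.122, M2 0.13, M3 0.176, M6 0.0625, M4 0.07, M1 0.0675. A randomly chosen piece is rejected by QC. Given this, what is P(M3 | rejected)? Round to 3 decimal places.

0.360

Compute prior × likelihood for every hypothesis:
  M5: 0.38 × 0.122 = 0.04636
  M2: 0.05 × 0.13 = 0.0065
  M3: 0.24 × 0.176 = 0.04224
  M6: 0.11 × 0.0625 = 0.006875
  M4: 0.19 × 0.07 = 0.0133
  M1: 0.03 × 0.0675 = 0.002025
Normalizing constant = 0.1173.
P(M3 | evidence) = 0.04224 / 0.1173 ≈ 0.360.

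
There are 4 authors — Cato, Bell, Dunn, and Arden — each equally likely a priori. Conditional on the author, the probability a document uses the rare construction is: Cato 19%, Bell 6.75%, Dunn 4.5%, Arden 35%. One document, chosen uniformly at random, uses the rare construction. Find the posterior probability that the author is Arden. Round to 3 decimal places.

0.536

With a uniform prior (1/4 each), posterior ∝ likelihood:
  Cato: 0.19
  Bell: 0.0675
  Dunn: 0.045
  Arden: 0.35
Normalizing constant = 0.6525.
P(Arden | evidence) = 0.35 / 0.6525 ≈ 0.536.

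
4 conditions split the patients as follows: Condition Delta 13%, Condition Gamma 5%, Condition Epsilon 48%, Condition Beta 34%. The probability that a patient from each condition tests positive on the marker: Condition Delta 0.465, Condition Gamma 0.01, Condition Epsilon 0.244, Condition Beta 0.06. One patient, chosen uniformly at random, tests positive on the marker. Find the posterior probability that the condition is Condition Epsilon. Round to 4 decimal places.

0.5901

By Bayes' rule, posterior ∝ prior × likelihood:
  Condition Delta: 0.13 × 0.465 = 0.06045
  Condition Gamma: 0.05 × 0.01 = 0.0005
  Condition Epsilon: 0.48 × 0.244 = 0.11712
  Condition Beta: 0.34 × 0.06 = 0.0204
Sum = 0.19847.
P(Condition Epsilon | evidence) = 0.11712 / 0.19847 ≈ 0.5901.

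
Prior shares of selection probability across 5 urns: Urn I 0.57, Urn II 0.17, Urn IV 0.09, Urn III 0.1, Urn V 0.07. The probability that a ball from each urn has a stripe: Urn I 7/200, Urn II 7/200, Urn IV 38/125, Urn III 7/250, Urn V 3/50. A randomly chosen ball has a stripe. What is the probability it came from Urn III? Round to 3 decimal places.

Compute prior × likelihood for every hypothesis:
  Urn I: 0.57 × 0.035 = 0.01995
  Urn II: 0.17 × 0.035 = 0.00595
  Urn IV: 0.09 × 0.304 = 0.02736
  Urn III: 0.1 × 0.028 = 0.0028
  Urn V: 0.07 × 0.06 = 0.0042
Total = 0.06026.
P(Urn III | evidence) = 0.0028 / 0.06026 ≈ 0.046.

0.046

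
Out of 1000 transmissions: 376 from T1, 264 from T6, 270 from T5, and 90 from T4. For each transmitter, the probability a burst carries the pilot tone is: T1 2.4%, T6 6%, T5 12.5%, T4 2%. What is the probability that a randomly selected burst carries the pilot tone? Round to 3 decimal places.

Unnormalized posteriors (prior × likelihood):
  T1: 0.376 × 0.024 = 0.009024
  T6: 0.264 × 0.06 = 0.01584
  T5: 0.27 × 0.125 = 0.03375
  T4: 0.09 × 0.02 = 0.0018
P(pilot) = 0.009024 + 0.01584 + 0.03375 + 0.0018 = 0.060414 → 0.060.

0.060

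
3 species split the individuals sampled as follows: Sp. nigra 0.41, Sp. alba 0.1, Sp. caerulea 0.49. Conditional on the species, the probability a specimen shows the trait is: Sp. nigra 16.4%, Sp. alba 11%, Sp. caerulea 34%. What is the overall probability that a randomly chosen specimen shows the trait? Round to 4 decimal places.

By Bayes' rule, posterior ∝ prior × likelihood:
  Sp. nigra: 0.41 × 0.164 = 0.06724
  Sp. alba: 0.1 × 0.11 = 0.011
  Sp. caerulea: 0.49 × 0.34 = 0.1666
P(trait) = 0.06724 + 0.011 + 0.1666 = 0.24484 → 0.2448.

0.2448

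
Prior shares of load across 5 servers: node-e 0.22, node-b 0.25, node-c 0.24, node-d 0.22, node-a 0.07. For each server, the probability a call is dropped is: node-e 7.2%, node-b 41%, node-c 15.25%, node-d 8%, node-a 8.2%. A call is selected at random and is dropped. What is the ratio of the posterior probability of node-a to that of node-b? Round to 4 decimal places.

0.0560

Prior × likelihood for each hypothesis:
  node-e: 0.22 × 0.072 = 0.01584
  node-b: 0.25 × 0.41 = 0.1025
  node-c: 0.24 × 0.1525 = 0.0366
  node-d: 0.22 × 0.08 = 0.0176
  node-a: 0.07 × 0.082 = 0.00574
Sum = 0.17828.
The ratio is 0.00574 / 0.1025 (the normalizer cancels) = 0.0560.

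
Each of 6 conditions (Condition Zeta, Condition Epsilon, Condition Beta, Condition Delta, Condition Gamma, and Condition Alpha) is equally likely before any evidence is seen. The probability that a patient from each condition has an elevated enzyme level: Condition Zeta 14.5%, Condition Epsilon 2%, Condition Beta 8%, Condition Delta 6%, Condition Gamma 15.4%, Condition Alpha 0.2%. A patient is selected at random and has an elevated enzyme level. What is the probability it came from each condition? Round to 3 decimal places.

Since the prior is uniform, the posterior is proportional to the likelihood:
  Condition Zeta: 0.145
  Condition Epsilon: 0.02
  Condition Beta: 0.08
  Condition Delta: 0.06
  Condition Gamma: 0.154
  Condition Alpha: 0.002
Sum = 0.461.
P(Condition Zeta | elevated) = 0.145/0.461 ≈ 0.315
P(Condition Epsilon | elevated) = 0.02/0.461 ≈ 0.043
P(Condition Beta | elevated) = 0.08/0.461 ≈ 0.174
P(Condition Delta | elevated) = 0.06/0.461 ≈ 0.130
P(Condition Gamma | elevated) = 0.154/0.461 ≈ 0.334
P(Condition Alpha | elevated) = 0.002/0.461 ≈ 0.004

Condition Zeta 0.315, Condition Epsilon 0.043, Condition Beta 0.174, Condition Delta 0.130, Condition Gamma 0.334, Condition Alpha 0.004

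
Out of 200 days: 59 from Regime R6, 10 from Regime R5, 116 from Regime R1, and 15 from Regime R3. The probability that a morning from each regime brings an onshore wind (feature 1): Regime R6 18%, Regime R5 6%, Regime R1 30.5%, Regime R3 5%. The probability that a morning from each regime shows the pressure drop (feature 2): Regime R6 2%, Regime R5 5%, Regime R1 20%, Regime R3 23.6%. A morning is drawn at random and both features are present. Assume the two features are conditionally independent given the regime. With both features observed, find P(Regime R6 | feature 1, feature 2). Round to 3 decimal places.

By Bayes' rule, posterior ∝ prior × likelihood:
  Regime R6: 0.295 × 0.18 × 0.02 = 0.001062
  Regime R5: 0.05 × 0.06 × 0.05 = 0.00015
  Regime R1: 0.58 × 0.305 × 0.2 = 0.03538
  Regime R3: 0.075 × 0.05 × 0.236 = 0.000885
Normalizing constant = 0.037477.
P(Regime R6 | evidence) = 0.001062 / 0.037477 ≈ 0.028.

0.028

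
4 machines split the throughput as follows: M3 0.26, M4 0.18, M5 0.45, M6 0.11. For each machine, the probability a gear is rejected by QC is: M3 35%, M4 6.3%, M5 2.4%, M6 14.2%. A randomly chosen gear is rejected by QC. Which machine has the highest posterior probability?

Prior × likelihood for each hypothesis:
  M3: 0.26 × 0.35 = 0.091
  M4: 0.18 × 0.063 = 0.01134
  M5: 0.45 × 0.024 = 0.0108
  M6: 0.11 × 0.142 = 0.01562
Sum = 0.12876.
Largest term belongs to M3, so M3 is most probable.

M3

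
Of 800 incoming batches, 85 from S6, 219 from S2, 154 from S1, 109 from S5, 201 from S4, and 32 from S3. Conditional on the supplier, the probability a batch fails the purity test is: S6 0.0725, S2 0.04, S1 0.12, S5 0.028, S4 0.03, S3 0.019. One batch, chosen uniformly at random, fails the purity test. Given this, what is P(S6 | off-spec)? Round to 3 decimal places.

0.143

By Bayes' rule, posterior ∝ prior × likelihood:
  S6: 0.10625 × 0.0725 = 0.007703125
  S2: 0.27375 × 0.04 = 0.01095
  S1: 0.1925 × 0.12 = 0.0231
  S5: 0.13625 × 0.028 = 0.003815
  S4: 0.25125 × 0.03 = 0.0075375
  S3: 0.04 × 0.019 = 0.00076
Normalizing constant = 0.053865625.
P(S6 | evidence) = 0.007703125 / 0.053865625 ≈ 0.143.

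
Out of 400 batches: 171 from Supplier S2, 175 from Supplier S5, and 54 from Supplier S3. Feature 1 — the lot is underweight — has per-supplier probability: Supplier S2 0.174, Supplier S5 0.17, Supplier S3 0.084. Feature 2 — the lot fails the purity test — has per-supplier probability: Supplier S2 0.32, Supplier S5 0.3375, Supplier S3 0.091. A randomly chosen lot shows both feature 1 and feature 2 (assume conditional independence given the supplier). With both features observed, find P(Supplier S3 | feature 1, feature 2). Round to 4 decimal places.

By Bayes' rule, posterior ∝ prior × likelihood:
  Supplier S2: 0.4275 × 0.174 × 0.32 = 0.0238032
  Supplier S5: 0.4375 × 0.17 × 0.3375 = 0.0251015625
  Supplier S3: 0.135 × 0.084 × 0.091 = 0.00103194
Normalizing constant = 0.0499367025.
P(Supplier S3 | evidence) = 0.00103194 / 0.0499367025 ≈ 0.0207.

0.0207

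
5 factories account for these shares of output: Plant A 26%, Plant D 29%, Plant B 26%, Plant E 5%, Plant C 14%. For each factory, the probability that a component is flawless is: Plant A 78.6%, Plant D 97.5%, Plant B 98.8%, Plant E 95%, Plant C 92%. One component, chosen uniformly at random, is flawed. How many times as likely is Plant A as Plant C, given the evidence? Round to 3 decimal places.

4.968

Taking complements, P(flawed | each) = Plant A 0.214, Plant D 0.025, Plant B 0.012, Plant E 0.05, Plant C 0.08.
Compute prior × likelihood for every hypothesis:
  Plant A: 0.26 × 0.214 = 0.05564
  Plant D: 0.29 × 0.025 = 0.00725
  Plant B: 0.26 × 0.012 = 0.00312
  Plant E: 0.05 × 0.05 = 0.0025
  Plant C: 0.14 × 0.08 = 0.0112
Sum = 0.07971.
The ratio is 0.05564 / 0.0112 (the normalizer cancels) = 4.968.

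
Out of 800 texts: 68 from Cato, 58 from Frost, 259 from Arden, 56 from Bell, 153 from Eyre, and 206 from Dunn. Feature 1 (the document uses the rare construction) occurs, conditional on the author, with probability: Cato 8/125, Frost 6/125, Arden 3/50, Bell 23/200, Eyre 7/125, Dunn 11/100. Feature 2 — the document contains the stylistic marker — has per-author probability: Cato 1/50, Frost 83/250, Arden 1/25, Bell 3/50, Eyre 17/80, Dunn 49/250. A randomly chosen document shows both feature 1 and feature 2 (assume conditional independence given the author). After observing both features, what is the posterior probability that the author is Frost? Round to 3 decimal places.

0.112

By Bayes' rule, posterior ∝ prior × likelihood:
  Cato: 0.085 × 0.064 × 0.02 = 0.0001088
  Frost: 0.0725 × 0.048 × 0.332 = 0.00115536
  Arden: 0.32375 × 0.06 × 0.04 = 0.000777
  Bell: 0.07 × 0.115 × 0.06 = 0.000483
  Eyre: 0.19125 × 0.056 × 0.2125 = 0.002275875
  Dunn: 0.2575 × 0.11 × 0.196 = 0.0055517
Normalizing constant = 0.010351735.
P(Frost | evidence) = 0.00115536 / 0.010351735 ≈ 0.112.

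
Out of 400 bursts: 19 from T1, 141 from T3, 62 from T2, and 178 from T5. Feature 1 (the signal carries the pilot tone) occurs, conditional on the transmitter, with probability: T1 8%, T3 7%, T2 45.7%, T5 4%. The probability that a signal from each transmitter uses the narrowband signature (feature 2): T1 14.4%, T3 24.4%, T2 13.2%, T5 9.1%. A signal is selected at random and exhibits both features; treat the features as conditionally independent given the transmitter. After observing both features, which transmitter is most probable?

T2

Unnormalized posteriors (prior × likelihood):
  T1: 0.0475 × 0.08 × 0.144 = 0.0005472
  T3: 0.3525 × 0.07 × 0.244 = 0.0060207
  T2: 0.155 × 0.457 × 0.132 = 0.00935022
  T5: 0.445 × 0.04 × 0.091 = 0.0016198
Sum = 0.01753792.
Largest term belongs to T2, so T2 is most probable.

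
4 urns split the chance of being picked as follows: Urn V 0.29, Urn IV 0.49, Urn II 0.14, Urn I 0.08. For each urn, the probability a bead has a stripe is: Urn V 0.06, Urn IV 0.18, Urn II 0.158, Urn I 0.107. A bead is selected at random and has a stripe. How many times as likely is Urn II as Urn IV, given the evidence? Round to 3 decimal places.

0.251

By Bayes' rule, posterior ∝ prior × likelihood:
  Urn V: 0.29 × 0.06 = 0.0174
  Urn IV: 0.49 × 0.18 = 0.0882
  Urn II: 0.14 × 0.158 = 0.02212
  Urn I: 0.08 × 0.107 = 0.00856
Total = 0.13628.
The ratio is 0.02212 / 0.0882 (the normalizer cancels) = 0.251.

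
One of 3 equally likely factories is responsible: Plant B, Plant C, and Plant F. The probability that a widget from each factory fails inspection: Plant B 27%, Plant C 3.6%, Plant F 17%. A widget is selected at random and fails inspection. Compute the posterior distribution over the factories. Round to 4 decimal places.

Since the prior is uniform, the posterior is proportional to the likelihood:
  Plant B: 0.27
  Plant C: 0.036
  Plant F: 0.17
Normalizing constant = 0.476.
P(Plant B | nonconforming) = 0.27/0.476 ≈ 0.5672
P(Plant C | nonconforming) = 0.036/0.476 ≈ 0.0756
P(Plant F | nonconforming) = 0.17/0.476 ≈ 0.3571
(Check: 0.5672+0.0756+0.3571 = 0.9999.)

Plant B 0.5672, Plant C 0.0756, Plant F 0.3571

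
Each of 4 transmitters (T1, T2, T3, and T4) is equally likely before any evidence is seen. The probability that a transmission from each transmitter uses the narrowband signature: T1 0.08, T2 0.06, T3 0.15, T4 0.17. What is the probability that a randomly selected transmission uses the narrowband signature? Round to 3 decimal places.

With a uniform prior (1/4 each), posterior ∝ likelihood:
  T1: 0.08
  T2: 0.06
  T3: 0.15
  T4: 0.17
P(narrowband) = (1/4) × (0.08 + 0.06 + 0.15 + 0.17) = 0.46/4 ≈ 0.115.

0.115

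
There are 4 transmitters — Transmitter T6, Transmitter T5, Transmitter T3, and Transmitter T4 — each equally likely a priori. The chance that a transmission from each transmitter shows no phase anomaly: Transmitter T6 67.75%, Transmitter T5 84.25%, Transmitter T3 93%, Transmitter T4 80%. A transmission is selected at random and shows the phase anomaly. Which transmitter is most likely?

Taking complements, P(anomaly | each) = Transmitter T6 0.3225, Transmitter T5 0.1575, Transmitter T3 0.07, Transmitter T4 0.2.
Since the prior is uniform, the posterior is proportional to the likelihood:
  Transmitter T6: 0.3225
  Transmitter T5: 0.1575
  Transmitter T3: 0.07
  Transmitter T4: 0.2
Normalizing constant = 0.75.
Largest term belongs to Transmitter T6, so Transmitter T6 is most probable.

Transmitter T6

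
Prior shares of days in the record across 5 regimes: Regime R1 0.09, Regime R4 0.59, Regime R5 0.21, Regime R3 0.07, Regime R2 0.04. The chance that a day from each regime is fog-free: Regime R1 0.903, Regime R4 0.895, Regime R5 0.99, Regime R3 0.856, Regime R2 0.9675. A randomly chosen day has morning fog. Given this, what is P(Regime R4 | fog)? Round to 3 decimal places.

Taking complements, P(fog | each) = Regime R1 0.097, Regime R4 0.105, Regime R5 0.01, Regime R3 0.144, Regime R2 0.0325.
Unnormalized posteriors (prior × likelihood):
  Regime R1: 0.09 × 0.097 = 0.00873
  Regime R4: 0.59 × 0.105 = 0.06195
  Regime R5: 0.21 × 0.01 = 0.0021
  Regime R3: 0.07 × 0.144 = 0.01008
  Regime R2: 0.04 × 0.0325 = 0.0013
Sum = 0.08416.
P(Regime R4 | evidence) = 0.06195 / 0.08416 ≈ 0.736.

0.736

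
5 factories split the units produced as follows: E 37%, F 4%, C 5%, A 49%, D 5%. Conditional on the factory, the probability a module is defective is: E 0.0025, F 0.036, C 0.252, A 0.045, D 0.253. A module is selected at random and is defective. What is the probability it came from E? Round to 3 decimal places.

Unnormalized posteriors (prior × likelihood):
  E: 0.37 × 0.0025 = 0.000925
  F: 0.04 × 0.036 = 0.00144
  C: 0.05 × 0.252 = 0.0126
  A: 0.49 × 0.045 = 0.02205
  D: 0.05 × 0.253 = 0.01265
Normalizing constant = 0.049665.
P(E | evidence) = 0.000925 / 0.049665 ≈ 0.019.

0.019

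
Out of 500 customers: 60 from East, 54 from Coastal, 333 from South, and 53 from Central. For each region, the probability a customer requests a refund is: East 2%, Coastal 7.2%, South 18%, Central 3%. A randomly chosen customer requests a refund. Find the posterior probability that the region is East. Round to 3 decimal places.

0.018

Prior × likelihood for each hypothesis:
  East: 0.12 × 0.02 = 0.0024
  Coastal: 0.108 × 0.072 = 0.007776
  South: 0.666 × 0.18 = 0.11988
  Central: 0.106 × 0.03 = 0.00318
Normalizing constant = 0.133236.
P(East | evidence) = 0.0024 / 0.133236 ≈ 0.018.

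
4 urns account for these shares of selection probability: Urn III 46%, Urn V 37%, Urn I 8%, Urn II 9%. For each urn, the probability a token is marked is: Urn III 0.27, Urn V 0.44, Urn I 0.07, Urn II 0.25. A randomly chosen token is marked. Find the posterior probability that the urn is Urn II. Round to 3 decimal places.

Prior × likelihood for each hypothesis:
  Urn III: 0.46 × 0.27 = 0.1242
  Urn V: 0.37 × 0.44 = 0.1628
  Urn I: 0.08 × 0.07 = 0.0056
  Urn II: 0.09 × 0.25 = 0.0225
Normalizing constant = 0.3151.
P(Urn II | evidence) = 0.0225 / 0.3151 ≈ 0.071.

0.071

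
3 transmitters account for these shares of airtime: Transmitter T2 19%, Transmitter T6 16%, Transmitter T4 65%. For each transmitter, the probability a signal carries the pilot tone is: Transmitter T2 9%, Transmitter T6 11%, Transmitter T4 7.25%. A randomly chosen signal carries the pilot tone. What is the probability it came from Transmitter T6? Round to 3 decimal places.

0.215

By Bayes' rule, posterior ∝ prior × likelihood:
  Transmitter T2: 0.19 × 0.09 = 0.0171
  Transmitter T6: 0.16 × 0.11 = 0.0176
  Transmitter T4: 0.65 × 0.0725 = 0.047125
Sum = 0.081825.
P(Transmitter T6 | evidence) = 0.0176 / 0.081825 ≈ 0.215.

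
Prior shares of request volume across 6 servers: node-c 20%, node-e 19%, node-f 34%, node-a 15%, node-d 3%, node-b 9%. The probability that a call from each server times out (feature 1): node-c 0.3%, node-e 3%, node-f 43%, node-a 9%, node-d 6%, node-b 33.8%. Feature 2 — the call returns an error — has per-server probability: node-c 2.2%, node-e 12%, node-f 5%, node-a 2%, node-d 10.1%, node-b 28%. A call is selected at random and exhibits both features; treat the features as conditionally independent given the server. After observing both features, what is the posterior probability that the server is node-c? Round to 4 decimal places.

Compute prior × likelihood for every hypothesis:
  node-c: 0.2 × 0.003 × 0.022 = 0.0000132
  node-e: 0.19 × 0.03 × 0.12 = 0.000684
  node-f: 0.34 × 0.43 × 0.05 = 0.00731
  node-a: 0.15 × 0.09 × 0.02 = 0.00027
  node-d: 0.03 × 0.06 × 0.101 = 0.0001818
  node-b: 0.09 × 0.338 × 0.28 = 0.0085176
Total = 0.0169766.
P(node-c | evidence) = 0.0000132 / 0.0169766 ≈ 0.0008.

0.0008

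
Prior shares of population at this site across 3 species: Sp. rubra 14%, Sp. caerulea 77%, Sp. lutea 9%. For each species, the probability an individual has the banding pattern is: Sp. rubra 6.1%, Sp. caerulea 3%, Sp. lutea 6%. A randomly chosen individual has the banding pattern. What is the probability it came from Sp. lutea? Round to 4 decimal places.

0.1458

Prior × likelihood for each hypothesis:
  Sp. rubra: 0.14 × 0.061 = 0.00854
  Sp. caerulea: 0.77 × 0.03 = 0.0231
  Sp. lutea: 0.09 × 0.06 = 0.0054
Sum = 0.03704.
P(Sp. lutea | evidence) = 0.0054 / 0.03704 ≈ 0.1458.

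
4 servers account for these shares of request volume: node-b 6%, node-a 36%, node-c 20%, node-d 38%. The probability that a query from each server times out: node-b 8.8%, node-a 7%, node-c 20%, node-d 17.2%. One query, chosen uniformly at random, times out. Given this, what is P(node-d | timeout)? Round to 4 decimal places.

Prior × likelihood for each hypothesis:
  node-b: 0.06 × 0.088 = 0.00528
  node-a: 0.36 × 0.07 = 0.0252
  node-c: 0.2 × 0.2 = 0.04
  node-d: 0.38 × 0.172 = 0.06536
Normalizing constant = 0.13584.
P(node-d | evidence) = 0.06536 / 0.13584 ≈ 0.4812.

0.4812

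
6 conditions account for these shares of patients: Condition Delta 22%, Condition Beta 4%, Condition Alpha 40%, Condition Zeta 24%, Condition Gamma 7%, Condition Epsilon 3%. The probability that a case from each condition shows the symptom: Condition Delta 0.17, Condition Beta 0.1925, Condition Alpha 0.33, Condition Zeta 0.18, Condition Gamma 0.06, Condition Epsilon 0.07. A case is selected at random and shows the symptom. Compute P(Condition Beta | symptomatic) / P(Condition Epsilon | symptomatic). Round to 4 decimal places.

Compute prior × likelihood for every hypothesis:
  Condition Delta: 0.22 × 0.17 = 0.0374
  Condition Beta: 0.04 × 0.1925 = 0.0077
  Condition Alpha: 0.4 × 0.33 = 0.132
  Condition Zeta: 0.24 × 0.18 = 0.0432
  Condition Gamma: 0.07 × 0.06 = 0.0042
  Condition Epsilon: 0.03 × 0.07 = 0.0021
Normalizing constant = 0.2266.
The ratio is 0.0077 / 0.0021 (the normalizer cancels) = 3.6667.

3.6667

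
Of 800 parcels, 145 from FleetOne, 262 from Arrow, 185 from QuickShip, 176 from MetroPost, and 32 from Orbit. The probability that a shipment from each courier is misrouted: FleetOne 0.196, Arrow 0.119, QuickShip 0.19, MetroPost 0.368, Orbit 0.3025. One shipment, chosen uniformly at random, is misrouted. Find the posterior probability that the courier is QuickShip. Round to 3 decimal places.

Prior × likelihood for each hypothesis:
  FleetOne: 0.18125 × 0.196 = 0.035525
  Arrow: 0.3275 × 0.119 = 0.0389725
  QuickShip: 0.23125 × 0.19 = 0.0439375
  MetroPost: 0.22 × 0.368 = 0.08096
  Orbit: 0.04 × 0.3025 = 0.0121
Sum = 0.211495.
P(QuickShip | evidence) = 0.0439375 / 0.211495 ≈ 0.208.

0.208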